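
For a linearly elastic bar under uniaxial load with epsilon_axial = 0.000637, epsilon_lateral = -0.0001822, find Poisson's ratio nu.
Model: a linearly elastic bar under uniaxial load, so epsilon_lateral = -nu·epsilon_axial.
Solve for nu: nu = -epsilon_lateral / epsilon_axial.
Substitute:
  nu = -(-0.0001822) / 0.000637
  nu = 0.286
Final answer: nu = 0.286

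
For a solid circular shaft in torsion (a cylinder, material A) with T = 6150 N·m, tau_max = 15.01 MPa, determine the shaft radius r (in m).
Model: a solid circular shaft in torsion, so tau_max = (2·T) / (π·r^3).
Solve for r: r = ((2·T) / (π·tau_max))^(1/3).
Convert to SI units:
  tau_max = 15.01 MPa = 1.501 × 10⁷ Pa
Substitute:
  r = ((2 × 6150) / (π × (1.501 × 10⁷)))^(1/3)
  r = 0.06389 m
Final answer: r = 0.06389 m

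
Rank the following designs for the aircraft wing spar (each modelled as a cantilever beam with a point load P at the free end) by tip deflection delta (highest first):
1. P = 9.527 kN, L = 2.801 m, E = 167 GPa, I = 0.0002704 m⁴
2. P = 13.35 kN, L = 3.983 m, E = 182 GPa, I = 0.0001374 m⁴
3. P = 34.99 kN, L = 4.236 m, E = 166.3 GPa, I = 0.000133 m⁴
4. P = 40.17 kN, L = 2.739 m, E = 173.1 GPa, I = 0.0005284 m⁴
Model: a cantilever beam with a point load P at the free end, so delta = (P·L^3) / (3·E·I) (SI units).
  Case 1: delta = (9527 × 2.801^3) / (3 × (1.67 × 10¹¹) × 0.0002704) = 0.001545 m = 1.545 mm
  Case 2: delta = (13350 × 3.983^3) / (3 × (1.82 × 10¹¹) × 0.0001374) = 0.01124 m = 11.24 mm
  Case 3: delta = (34990 × 4.236^3) / (3 × (1.663 × 10¹¹) × 0.000133) = 0.04008 m = 40.08 mm
  Case 4: delta = (40170 × 2.739^3) / (3 × (1.731 × 10¹¹) × 0.0005284) = 0.003008 m = 3.008 mm
Ordering: 40.08 mm (case 3) > 11.24 mm (case 2) > 3.008 mm (case 4) > 1.545 mm (case 1)
Final answer: 3, 2, 4, 1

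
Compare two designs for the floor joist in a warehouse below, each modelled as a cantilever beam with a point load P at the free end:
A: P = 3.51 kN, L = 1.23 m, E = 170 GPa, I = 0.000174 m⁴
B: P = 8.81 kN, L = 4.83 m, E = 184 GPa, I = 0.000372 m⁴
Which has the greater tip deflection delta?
Model: a cantilever beam with a point load P at the free end, so delta = (P·L^3) / (3·E·I) (SI units).
  A: delta = (3510 × 1.23^3) / (3 × (1.7 × 10¹¹) × 0.000174) = 7.36 × 10⁻⁵ m = 0.0736 mm
  B: delta = (8810 × 4.83^3) / (3 × (1.84 × 10¹¹) × 0.000372) = 0.004834 m = 4.834 mm
4.834 mm > 0.0736 mm, so B is larger.
Final answer: B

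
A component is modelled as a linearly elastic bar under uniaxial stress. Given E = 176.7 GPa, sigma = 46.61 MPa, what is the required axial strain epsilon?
Model: a linearly elastic bar under uniaxial stress, so sigma = E·epsilon.
Solve for epsilon: epsilon = sigma / E.
Convert to SI units:
  E = 176.7 GPa = 1.767 × 10¹¹ Pa
  sigma = 46.61 MPa = 4.661 × 10⁷ Pa
Substitute:
  epsilon = (4.661 × 10⁷) / (1.767 × 10¹¹)
  epsilon = 0.0002638
Final answer: epsilon = 0.0002638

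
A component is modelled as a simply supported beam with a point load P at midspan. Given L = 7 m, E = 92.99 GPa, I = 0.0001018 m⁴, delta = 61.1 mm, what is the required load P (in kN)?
Model: a simply supported beam with a point load P at midspan, so delta = (P·L^3) / (48·E·I).
Solve for P: P = (48·delta·E·I) / L^3.
Convert to SI units:
  E = 92.99 GPa = 9.299 × 10¹⁰ Pa
  delta = 61.1 mm = 0.0611 m
Substitute:
  P = (48 × 0.0611 × (9.299 × 10¹⁰) × 0.0001018) / 7^3
  P = 80940 N
Convert: P = 80940 N = 80.94 kN
Final answer: P = 80.94 kN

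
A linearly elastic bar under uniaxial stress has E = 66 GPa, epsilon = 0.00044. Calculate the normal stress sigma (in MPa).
Model: a linearly elastic bar under uniaxial stress, so sigma = E·epsilon.
Convert to SI units:
  E = 66 GPa = 6.6 × 10¹⁰ Pa
Substitute:
  sigma = (6.6 × 10¹⁰) × 0.00044
  sigma = 2.904 × 10⁷ Pa
Convert: sigma = 2.904 × 10⁷ Pa = 29.04 MPa
Final answer: sigma = 29.04 MPa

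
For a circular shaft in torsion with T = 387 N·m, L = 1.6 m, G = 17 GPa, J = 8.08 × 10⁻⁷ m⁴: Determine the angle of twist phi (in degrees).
Model: a circular shaft in torsion, so phi = (T·L) / (G·J).
Convert to SI units:
  G = 17 GPa = 1.7 × 10¹⁰ Pa
Substitute:
  phi = (387 × 1.6) / ((1.7 × 10¹⁰) × (8.08 × 10⁻⁷))
  phi = 0.04508 rad
Convert to degrees: phi = 0.04508 × 180/π = 2.583°
Final answer: phi = 2.583°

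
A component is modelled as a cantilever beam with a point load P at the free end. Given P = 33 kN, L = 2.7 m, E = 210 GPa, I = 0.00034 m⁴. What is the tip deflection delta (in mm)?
Model: a cantilever beam with a point load P at the free end, so delta = (P·L^3) / (3·E·I).
Convert to SI units:
  P = 33 kN = 33000 N
  E = 210 GPa = 2.1 × 10¹¹ Pa
Substitute:
  delta = (33000 × 2.7^3) / (3 × (2.1 × 10¹¹) × 0.00034)
  delta = 0.003032 m
Convert: delta = 0.003032 m = 3.032 mm
Final answer: delta = 3.032 mm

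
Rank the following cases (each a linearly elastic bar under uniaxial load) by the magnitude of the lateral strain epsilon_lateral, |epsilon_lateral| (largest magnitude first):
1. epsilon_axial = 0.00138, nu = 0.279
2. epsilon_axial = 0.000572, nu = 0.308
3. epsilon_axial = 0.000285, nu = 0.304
Model: a linearly elastic bar under uniaxial load, so epsilon_lateral = -nu·epsilon_axial (SI units).
  Case 1: epsilon_lateral = -(0.279 × 0.00138) = -0.000385
  Case 2: epsilon_lateral = -(0.308 × 0.000572) = -0.0001762
  Case 3: epsilon_lateral = -(0.304 × 0.000285) = -8.664 × 10⁻⁵
Ordering by |epsilon_lateral|: 0.000385 (case 1) > 0.0001762 (case 2) > 8.664 × 10⁻⁵ (case 3)
Final answer: 1, 2, 3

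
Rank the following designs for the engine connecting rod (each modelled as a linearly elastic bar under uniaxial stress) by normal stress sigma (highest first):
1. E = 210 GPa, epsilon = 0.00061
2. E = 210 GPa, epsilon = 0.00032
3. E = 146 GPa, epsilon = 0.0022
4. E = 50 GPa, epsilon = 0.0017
Model: a linearly elastic bar under uniaxial stress, so sigma = E·epsilon (SI units).
  Case 1: sigma = (2.1 × 10¹¹) × 0.00061 = 1.281 × 10⁸ Pa = 128.1 MPa
  Case 2: sigma = (2.1 × 10¹¹) × 0.00032 = 6.72 × 10⁷ Pa = 67.2 MPa
  Case 3: sigma = (1.46 × 10¹¹) × 0.0022 = 3.212 × 10⁸ Pa = 321.2 MPa
  Case 4: sigma = (5 × 10¹⁰) × 0.0017 = 8.5 × 10⁷ Pa = 85 MPa
Ordering: 321.2 MPa (case 3) > 128.1 MPa (case 1) > 85 MPa (case 4) > 67.2 MPa (case 2)
Final answer: 3, 1, 4, 2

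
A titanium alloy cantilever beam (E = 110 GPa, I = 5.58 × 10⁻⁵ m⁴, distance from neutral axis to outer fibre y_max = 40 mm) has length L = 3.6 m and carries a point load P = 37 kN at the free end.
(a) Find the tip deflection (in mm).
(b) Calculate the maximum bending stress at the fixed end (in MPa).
(a) Tip deflection of a cantilever with an end point load: δ = P·L^3 / (3·E·I). Convert P = 37 kN = 37000 N, E = 110 GPa = 1.1 × 10¹¹ Pa.
  δ = (37000 × 3.6^3) / (3 × (1.1 × 10¹¹) × (5.58 × 10⁻⁵)) = 0.09375 m = 93.75 mm
(b) Maximum bending moment at the fixed end: M = P·L = 37000 × 3.6 = 133200 N·m. Convert y_max = 40 mm = 0.04 m.
  σ = M·y_max / I = (133200 × 0.04) / (5.58 × 10⁻⁵) = 9.548 × 10⁷ Pa = 95.48 MPa
Final answer: (a) δ = 93.75 mm, (b) σ = 95.48 MPa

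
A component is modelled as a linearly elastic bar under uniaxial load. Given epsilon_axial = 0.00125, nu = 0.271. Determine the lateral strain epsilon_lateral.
Model: a linearly elastic bar under uniaxial load, so epsilon_lateral = -nu·epsilon_axial.
Substitute:
  epsilon_lateral = -(0.271 × 0.00125)
  epsilon_lateral = -0.0003388
Final answer: epsilon_lateral = -0.0003388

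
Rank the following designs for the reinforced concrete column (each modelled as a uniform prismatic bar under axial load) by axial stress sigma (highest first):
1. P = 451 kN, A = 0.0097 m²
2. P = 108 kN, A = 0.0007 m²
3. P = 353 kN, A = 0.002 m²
Model: a uniform prismatic bar under axial load, so sigma = P / A (SI units).
  Case 1: sigma = 451000 / 0.0097 = 4.649 × 10⁷ Pa = 46.49 MPa
  Case 2: sigma = 108000 / 0.0007 = 1.543 × 10⁸ Pa = 154.3 MPa
  Case 3: sigma = 353000 / 0.002 = 1.765 × 10⁸ Pa = 176.5 MPa
Ordering: 176.5 MPa (case 3) > 154.3 MPa (case 2) > 46.49 MPa (case 1)
Final answer: 3, 2, 1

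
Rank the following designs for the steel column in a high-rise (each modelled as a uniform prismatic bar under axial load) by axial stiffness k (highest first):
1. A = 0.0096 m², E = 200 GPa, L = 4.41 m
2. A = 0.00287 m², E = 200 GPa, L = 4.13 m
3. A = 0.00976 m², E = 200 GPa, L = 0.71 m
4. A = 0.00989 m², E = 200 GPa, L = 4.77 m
Model: a uniform prismatic bar under axial load, so k = (A·E) / L (SI units).
  Case 1: k = (0.0096 × (2 × 10¹¹)) / 4.41 = 4.354 × 10⁸ N/m = 435.4 MN/m
  Case 2: k = (0.00287 × (2 × 10¹¹)) / 4.13 = 1.39 × 10⁸ N/m = 139 MN/m
  Case 3: k = (0.00976 × (2 × 10¹¹)) / 0.71 = 2.749 × 10⁹ N/m = 2749 MN/m
  Case 4: k = (0.00989 × (2 × 10¹¹)) / 4.77 = 4.147 × 10⁸ N/m = 414.7 MN/m
Ordering: 2749 MN/m (case 3) > 435.4 MN/m (case 1) > 414.7 MN/m (case 4) > 139 MN/m (case 2)
Final answer: 3, 1, 4, 2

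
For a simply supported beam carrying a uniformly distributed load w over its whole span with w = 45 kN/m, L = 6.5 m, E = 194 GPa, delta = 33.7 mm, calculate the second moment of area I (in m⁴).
Model: a simply supported beam carrying a uniformly distributed load w over its whole span, so delta = (5·w·L^4) / (384·E·I).
Solve for I: I = (5·w·L^4) / (384·delta·E).
Convert to SI units:
  w = 45 kN/m = 45000 N/m
  E = 194 GPa = 1.94 × 10¹¹ Pa
  delta = 33.7 mm = 0.0337 m
Substitute:
  I = (5 × 45000 × 6.5^4) / (384 × 0.0337 × (1.94 × 10¹¹))
  I = 0.00016 m⁴
Final answer: I = 0.00016 m⁴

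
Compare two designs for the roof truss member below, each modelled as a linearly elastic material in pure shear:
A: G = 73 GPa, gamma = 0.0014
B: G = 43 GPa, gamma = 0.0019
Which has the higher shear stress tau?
Model: a linearly elastic material in pure shear, so tau = G·gamma (SI units).
  A: tau = (7.3 × 10¹⁰) × 0.0014 = 1.022 × 10⁸ Pa = 102.2 MPa
  B: tau = (4.3 × 10¹⁰) × 0.0019 = 8.17 × 10⁷ Pa = 81.7 MPa
102.2 MPa > 81.7 MPa, so A is larger.
Final answer: A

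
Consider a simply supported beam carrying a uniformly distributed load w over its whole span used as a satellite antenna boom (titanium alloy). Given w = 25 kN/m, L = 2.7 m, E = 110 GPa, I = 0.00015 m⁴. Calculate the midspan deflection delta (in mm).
Model: a simply supported beam carrying a uniformly distributed load w over its whole span, so delta = (5·w·L^4) / (384·E·I).
Convert to SI units:
  w = 25 kN/m = 25000 N/m
  E = 110 GPa = 1.1 × 10¹¹ Pa
Substitute:
  delta = (5 × 25000 × 2.7^4) / (384 × (1.1 × 10¹¹) × 0.00015)
  delta = 0.001048 m
Convert: delta = 0.001048 m = 1.048 mm
Final answer: delta = 1.048 mm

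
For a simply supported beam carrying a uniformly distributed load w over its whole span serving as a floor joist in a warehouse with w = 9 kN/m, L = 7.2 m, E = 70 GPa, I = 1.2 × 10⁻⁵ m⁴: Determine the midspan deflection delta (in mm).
Model: a simply supported beam carrying a uniformly distributed load w over its whole span, so delta = (5·w·L^4) / (384·E·I).
Convert to SI units:
  w = 9 kN/m = 9000 N/m
  E = 70 GPa = 7 × 10¹⁰ Pa
Substitute:
  delta = (5 × 9000 × 7.2^4) / (384 × (7 × 10¹⁰) × (1.2 × 10⁻⁵))
  delta = 0.3749 m
Convert: delta = 0.3749 m = 374.9 mm
Final answer: delta = 374.9 mm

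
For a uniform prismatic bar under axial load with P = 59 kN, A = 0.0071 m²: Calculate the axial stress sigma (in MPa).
Model: a uniform prismatic bar under axial load, so sigma = P / A.
Convert to SI units:
  P = 59 kN = 59000 N
Substitute:
  sigma = 59000 / 0.0071
  sigma = 8.31 × 10⁶ Pa
Convert: sigma = 8.31 × 10⁶ Pa = 8.31 MPa
Final answer: sigma = 8.31 MPa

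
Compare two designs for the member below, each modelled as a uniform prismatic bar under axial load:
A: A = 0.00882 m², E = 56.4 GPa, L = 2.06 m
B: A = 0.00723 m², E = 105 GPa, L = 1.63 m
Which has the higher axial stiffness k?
Model: a uniform prismatic bar under axial load, so k = (A·E) / L (SI units).
  A: k = (0.00882 × (5.64 × 10¹⁰)) / 2.06 = 2.415 × 10⁸ N/m = 241.5 MN/m
  B: k = (0.00723 × (1.05 × 10¹¹)) / 1.63 = 4.657 × 10⁸ N/m = 465.7 MN/m
465.7 MN/m > 241.5 MN/m, so B is larger.
Final answer: B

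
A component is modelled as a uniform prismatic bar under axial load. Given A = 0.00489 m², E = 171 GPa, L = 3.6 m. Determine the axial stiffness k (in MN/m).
Model: a uniform prismatic bar under axial load, so k = (A·E) / L.
Convert to SI units:
  E = 171 GPa = 1.71 × 10¹¹ Pa
Substitute:
  k = (0.00489 × (1.71 × 10¹¹)) / 3.6
  k = 2.323 × 10⁸ N/m
Convert: k = 2.323 × 10⁸ N/m = 232.3 MN/m
Final answer: k = 232.3 MN/m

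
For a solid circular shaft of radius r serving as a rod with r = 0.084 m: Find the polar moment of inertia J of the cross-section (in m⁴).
Model: a solid circular shaft of radius r, so J = (π·r^4) / 2.
Substitute:
  J = (π × 0.084^4) / 2
  J = 7.821 × 10⁻⁵ m⁴
Final answer: J = 7.821 × 10⁻⁵ m⁴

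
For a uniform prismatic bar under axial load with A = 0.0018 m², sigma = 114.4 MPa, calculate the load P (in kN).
Model: a uniform prismatic bar under axial load, so sigma = P / A.
Solve for P: P = sigma·A.
Convert to SI units:
  sigma = 114.4 MPa = 1.144 × 10⁸ Pa
Substitute:
  P = (1.144 × 10⁸) × 0.0018
  P = 205900 N
Convert: P = 205900 N = 205.9 kN
Final answer: P = 205.9 kN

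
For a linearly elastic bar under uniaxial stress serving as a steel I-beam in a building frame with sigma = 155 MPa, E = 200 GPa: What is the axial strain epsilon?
Model: a linearly elastic bar under uniaxial stress, so epsilon = sigma / E.
Convert to SI units:
  sigma = 155 MPa = 1.55 × 10⁸ Pa
  E = 200 GPa = 2 × 10¹¹ Pa
Substitute:
  epsilon = (1.55 × 10⁸) / (2 × 10¹¹)
  epsilon = 0.000775
Final answer: epsilon = 0.000775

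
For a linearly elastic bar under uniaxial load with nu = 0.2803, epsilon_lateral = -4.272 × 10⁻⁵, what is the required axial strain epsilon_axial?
Model: a linearly elastic bar under uniaxial load, so epsilon_lateral = -nu·epsilon_axial.
Solve for epsilon_axial: epsilon_axial = -epsilon_lateral / nu.
Substitute:
  epsilon_axial = -(-4.272 × 10⁻⁵) / 0.2803
  epsilon_axial = 0.0001524
Final answer: epsilon_axial = 0.0001524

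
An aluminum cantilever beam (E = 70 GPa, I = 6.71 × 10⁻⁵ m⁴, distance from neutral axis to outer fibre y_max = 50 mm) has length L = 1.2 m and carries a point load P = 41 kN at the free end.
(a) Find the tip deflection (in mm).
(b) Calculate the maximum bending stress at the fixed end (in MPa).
(a) Tip deflection of a cantilever with an end point load: δ = P·L^3 / (3·E·I). Convert P = 41 kN = 41000 N, E = 70 GPa = 7 × 10¹⁰ Pa.
  δ = (41000 × 1.2^3) / (3 × (7 × 10¹⁰) × (6.71 × 10⁻⁵)) = 0.005028 m = 5.028 mm
(b) Maximum bending moment at the fixed end: M = P·L = 41000 × 1.2 = 49200 N·m. Convert y_max = 50 mm = 0.05 m.
  σ = M·y_max / I = (49200 × 0.05) / (6.71 × 10⁻⁵) = 3.666 × 10⁷ Pa = 36.66 MPa
Final answer: (a) δ = 5.028 mm, (b) σ = 36.66 MPa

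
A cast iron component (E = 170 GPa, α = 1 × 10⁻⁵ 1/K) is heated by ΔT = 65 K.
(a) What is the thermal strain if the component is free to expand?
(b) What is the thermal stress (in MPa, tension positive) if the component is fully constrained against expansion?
(a) Free thermal strain ε_th = α·ΔT = (1 × 10⁻⁵) × 65 = 0.00065
(b) Fully constrained, the expansion is suppressed, so σ = -E·α·ΔT. Convert E = 170 GPa = 1.7 × 10¹¹ Pa.
  σ = -(1.7 × 10¹¹) × (1 × 10⁻⁵) × 65 = -1.105 × 10⁸ Pa = -110.5 MPa (compressive)
Final answer: (a) ε_th = 0.00065, (b) σ = -110.5 MPa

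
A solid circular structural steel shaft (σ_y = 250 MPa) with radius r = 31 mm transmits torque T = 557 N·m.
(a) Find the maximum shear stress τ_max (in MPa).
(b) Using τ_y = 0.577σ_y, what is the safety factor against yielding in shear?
(a) For a solid circular shaft, τ_max = T·r/J with J = π·r^4/2, i.e. τ_max = 2·T / (π·r^3). Convert r = 31 mm = 0.031 m.
  τ_max = (2 × 557) / (π × 0.031^3) = 1.19 × 10⁷ Pa = 11.9 MPa
(b) τ_y = 0.577 × 250 = 144.25 MPa
  SF = τ_y/τ_max = 144.25 / 11.9 = 12.12
Final answer: (a) τ_max = 11.9 MPa, (b) SF = 12.12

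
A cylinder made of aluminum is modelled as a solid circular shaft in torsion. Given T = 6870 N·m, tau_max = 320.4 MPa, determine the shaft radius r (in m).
Model: a solid circular shaft in torsion, so tau_max = (2·T) / (π·r^3).
Solve for r: r = ((2·T) / (π·tau_max))^(1/3).
Convert to SI units:
  tau_max = 320.4 MPa = 3.204 × 10⁸ Pa
Substitute:
  r = ((2 × 6870) / (π × (3.204 × 10⁸)))^(1/3)
  r = 0.0239 m
Final answer: r = 0.0239 m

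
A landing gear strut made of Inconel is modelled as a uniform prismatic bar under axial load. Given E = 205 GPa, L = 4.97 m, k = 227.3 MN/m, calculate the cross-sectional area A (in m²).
Model: a uniform prismatic bar under axial load, so k = (A·E) / L.
Solve for A: A = (k·L) / E.
Convert to SI units:
  E = 205 GPa = 2.05 × 10¹¹ Pa
  k = 227.3 MN/m = 2.273 × 10⁸ N/m
Substitute:
  A = ((2.273 × 10⁸) × 4.97) / (2.05 × 10¹¹)
  A = 0.005511 m²
Final answer: A = 0.005511 m²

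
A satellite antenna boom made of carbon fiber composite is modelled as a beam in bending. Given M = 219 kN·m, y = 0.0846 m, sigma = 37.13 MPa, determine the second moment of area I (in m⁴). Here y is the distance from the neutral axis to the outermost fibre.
Model: a beam in bending, so sigma = (M·y) / I.
Solve for I: I = (M·y) / sigma.
Convert to SI units:
  M = 219 kN·m = 219000 N·m
  sigma = 37.13 MPa = 3.713 × 10⁷ Pa
Substitute:
  I = (219000 × 0.0846) / (3.713 × 10⁷)
  I = 0.000499 m⁴
Final answer: I = 0.000499 m⁴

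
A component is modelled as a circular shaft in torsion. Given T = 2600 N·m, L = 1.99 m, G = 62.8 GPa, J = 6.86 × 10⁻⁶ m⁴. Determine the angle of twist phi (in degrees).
Model: a circular shaft in torsion, so phi = (T·L) / (G·J).
Convert to SI units:
  G = 62.8 GPa = 6.28 × 10¹⁰ Pa
Substitute:
  phi = (2600 × 1.99) / ((6.28 × 10¹⁰) × (6.86 × 10⁻⁶))
  phi = 0.01201 rad
Convert to degrees: phi = 0.01201 × 180/π = 0.6881°
Final answer: phi = 0.6881°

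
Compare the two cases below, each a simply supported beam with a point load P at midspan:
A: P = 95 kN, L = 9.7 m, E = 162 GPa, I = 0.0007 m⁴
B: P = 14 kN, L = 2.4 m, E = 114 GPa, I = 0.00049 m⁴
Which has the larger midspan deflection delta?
Model: a simply supported beam with a point load P at midspan, so delta = (P·L^3) / (48·E·I) (SI units).
  A: delta = (95000 × 9.7^3) / (48 × (1.62 × 10¹¹) × 0.0007) = 0.01593 m = 15.93 mm
  B: delta = (14000 × 2.4^3) / (48 × (1.14 × 10¹¹) × 0.00049) = 7.218 × 10⁻⁵ m = 0.07218 mm
15.93 mm > 0.07218 mm, so A is larger.
Final answer: A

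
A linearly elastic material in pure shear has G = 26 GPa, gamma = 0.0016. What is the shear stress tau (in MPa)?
Model: a linearly elastic material in pure shear, so tau = G·gamma.
Convert to SI units:
  G = 26 GPa = 2.6 × 10¹⁰ Pa
Substitute:
  tau = (2.6 × 10¹⁰) × 0.0016
  tau = 4.16 × 10⁷ Pa
Convert: tau = 4.16 × 10⁷ Pa = 41.6 MPa
Final answer: tau = 41.6 MPa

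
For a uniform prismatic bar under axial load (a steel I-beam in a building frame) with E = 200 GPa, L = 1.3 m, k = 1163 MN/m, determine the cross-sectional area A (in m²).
Model: a uniform prismatic bar under axial load, so k = (A·E) / L.
Solve for A: A = (k·L) / E.
Convert to SI units:
  E = 200 GPa = 2 × 10¹¹ Pa
  k = 1163 MN/m = 1.163 × 10⁹ N/m
Substitute:
  A = ((1.163 × 10⁹) × 1.3) / (2 × 10¹¹)
  A = 0.00756 m²
Final answer: A = 0.00756 m²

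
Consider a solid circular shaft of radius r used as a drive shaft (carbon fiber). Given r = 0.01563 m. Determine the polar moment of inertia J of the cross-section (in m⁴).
Model: a solid circular shaft of radius r, so J = (π·r^4) / 2.
Substitute:
  J = (π × 0.01563^4) / 2
  J = 9.375 × 10⁻⁸ m⁴
Final answer: J = 9.375 × 10⁻⁸ m⁴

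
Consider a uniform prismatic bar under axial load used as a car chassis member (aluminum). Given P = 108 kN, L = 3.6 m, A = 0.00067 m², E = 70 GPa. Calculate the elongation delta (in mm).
Model: a uniform prismatic bar under axial load, so delta = (P·L) / (A·E).
Convert to SI units:
  P = 108 kN = 108000 N
  E = 70 GPa = 7 × 10¹⁰ Pa
Substitute:
  delta = (108000 × 3.6) / (0.00067 × (7 × 10¹⁰))
  delta = 0.00829 m
Convert: delta = 0.00829 m = 8.29 mm
Final answer: delta = 8.29 mm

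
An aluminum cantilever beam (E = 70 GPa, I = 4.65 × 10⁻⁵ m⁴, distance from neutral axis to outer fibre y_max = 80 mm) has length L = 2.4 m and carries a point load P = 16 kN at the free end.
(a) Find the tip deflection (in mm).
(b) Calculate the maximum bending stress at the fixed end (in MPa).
(a) Tip deflection of a cantilever with an end point load: δ = P·L^3 / (3·E·I). Convert P = 16 kN = 16000 N, E = 70 GPa = 7 × 10¹⁰ Pa.
  δ = (16000 × 2.4^3) / (3 × (7 × 10¹⁰) × (4.65 × 10⁻⁵)) = 0.02265 m = 22.65 mm
(b) Maximum bending moment at the fixed end: M = P·L = 16000 × 2.4 = 38400 N·m. Convert y_max = 80 mm = 0.08 m.
  σ = M·y_max / I = (38400 × 0.08) / (4.65 × 10⁻⁵) = 6.606 × 10⁷ Pa = 66.06 MPa
Final answer: (a) δ = 22.65 mm, (b) σ = 66.06 MPa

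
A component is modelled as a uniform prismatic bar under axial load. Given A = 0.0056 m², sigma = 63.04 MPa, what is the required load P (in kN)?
Model: a uniform prismatic bar under axial load, so sigma = P / A.
Solve for P: P = sigma·A.
Convert to SI units:
  sigma = 63.04 MPa = 6.304 × 10⁷ Pa
Substitute:
  P = (6.304 × 10⁷) × 0.0056
  P = 353000 N
Convert: P = 353000 N = 353 kN
Final answer: P = 353 kN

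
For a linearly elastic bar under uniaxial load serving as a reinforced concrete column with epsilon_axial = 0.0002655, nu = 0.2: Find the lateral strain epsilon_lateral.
Model: a linearly elastic bar under uniaxial load, so epsilon_lateral = -nu·epsilon_axial.
Substitute:
  epsilon_lateral = -(0.2 × 0.0002655)
  epsilon_lateral = -5.31 × 10⁻⁵
Final answer: epsilon_lateral = -5.31 × 10⁻⁵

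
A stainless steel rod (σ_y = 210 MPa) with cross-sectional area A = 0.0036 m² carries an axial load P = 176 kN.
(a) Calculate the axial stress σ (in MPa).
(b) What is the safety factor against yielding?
(a) Axial stress σ = P/A. Convert P = 176 kN = 176000 N.
  σ = 176000 / 0.0036 = 4.889 × 10⁷ Pa = 48.89 MPa
(b) Safety factor SF = σ_y/σ = 210 / 48.89 = 4.295
Final answer: (a) σ = 48.89 MPa, (b) SF = 4.295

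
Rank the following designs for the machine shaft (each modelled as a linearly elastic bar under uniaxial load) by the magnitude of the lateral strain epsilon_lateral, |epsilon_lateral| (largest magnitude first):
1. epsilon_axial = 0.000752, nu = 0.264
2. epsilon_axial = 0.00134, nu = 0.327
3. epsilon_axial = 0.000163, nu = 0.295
Model: a linearly elastic bar under uniaxial load, so epsilon_lateral = -nu·epsilon_axial (SI units).
  Case 1: epsilon_lateral = -(0.264 × 0.000752) = -0.0001985
  Case 2: epsilon_lateral = -(0.327 × 0.00134) = -0.0004382
  Case 3: epsilon_lateral = -(0.295 × 0.000163) = -4.808 × 10⁻⁵
Ordering by |epsilon_lateral|: 0.0004382 (case 2) > 0.0001985 (case 1) > 4.808 × 10⁻⁵ (case 3)
Final answer: 2, 1, 3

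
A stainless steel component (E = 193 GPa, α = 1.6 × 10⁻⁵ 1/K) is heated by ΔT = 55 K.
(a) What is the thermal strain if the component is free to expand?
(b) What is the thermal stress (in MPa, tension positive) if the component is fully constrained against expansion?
(a) Free thermal strain ε_th = α·ΔT = (1.6 × 10⁻⁵) × 55 = 0.00088
(b) Fully constrained, the expansion is suppressed, so σ = -E·α·ΔT. Convert E = 193 GPa = 1.93 × 10¹¹ Pa.
  σ = -(1.93 × 10¹¹) × (1.6 × 10⁻⁵) × 55 = -1.698 × 10⁸ Pa = -169.8 MPa (compressive)
Final answer: (a) ε_th = 0.00088, (b) σ = -169.8 MPa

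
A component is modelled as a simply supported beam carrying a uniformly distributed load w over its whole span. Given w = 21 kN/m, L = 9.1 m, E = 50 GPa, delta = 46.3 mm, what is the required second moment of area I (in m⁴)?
Model: a simply supported beam carrying a uniformly distributed load w over its whole span, so delta = (5·w·L^4) / (384·E·I).
Solve for I: I = (5·w·L^4) / (384·delta·E).
Convert to SI units:
  w = 21 kN/m = 21000 N/m
  E = 50 GPa = 5 × 10¹⁰ Pa
  delta = 46.3 mm = 0.0463 m
Substitute:
  I = (5 × 21000 × 9.1^4) / (384 × 0.0463 × (5 × 10¹⁰))
  I = 0.00081 m⁴
Final answer: I = 0.00081 m⁴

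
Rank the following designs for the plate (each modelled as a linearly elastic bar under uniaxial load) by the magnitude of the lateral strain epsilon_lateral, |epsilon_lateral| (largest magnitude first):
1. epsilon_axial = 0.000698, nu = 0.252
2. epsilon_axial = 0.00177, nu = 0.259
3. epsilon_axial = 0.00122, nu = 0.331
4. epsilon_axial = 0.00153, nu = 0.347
Model: a linearly elastic bar under uniaxial load, so epsilon_lateral = -nu·epsilon_axial (SI units).
  Case 1: epsilon_lateral = -(0.252 × 0.000698) = -0.0001759
  Case 2: epsilon_lateral = -(0.259 × 0.00177) = -0.0004584
  Case 3: epsilon_lateral = -(0.331 × 0.00122) = -0.0004038
  Case 4: epsilon_lateral = -(0.347 × 0.00153) = -0.0005309
Ordering by |epsilon_lateral|: 0.0005309 (case 4) > 0.0004584 (case 2) > 0.0004038 (case 3) > 0.0001759 (case 1)
Final answer: 4, 2, 3, 1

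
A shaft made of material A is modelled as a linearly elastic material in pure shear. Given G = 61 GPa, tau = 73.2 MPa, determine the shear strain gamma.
Model: a linearly elastic material in pure shear, so tau = G·gamma.
Solve for gamma: gamma = tau / G.
Convert to SI units:
  G = 61 GPa = 6.1 × 10¹⁰ Pa
  tau = 73.2 MPa = 7.32 × 10⁷ Pa
Substitute:
  gamma = (7.32 × 10⁷) / (6.1 × 10¹⁰)
  gamma = 0.0012
Final answer: gamma = 0.0012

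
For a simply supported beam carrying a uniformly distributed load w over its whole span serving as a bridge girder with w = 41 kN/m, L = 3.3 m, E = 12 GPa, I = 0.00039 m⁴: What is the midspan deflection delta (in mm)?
Model: a simply supported beam carrying a uniformly distributed load w over its whole span, so delta = (5·w·L^4) / (384·E·I).
Convert to SI units:
  w = 41 kN/m = 41000 N/m
  E = 12 GPa = 1.2 × 10¹⁰ Pa
Substitute:
  delta = (5 × 41000 × 3.3^4) / (384 × (1.2 × 10¹⁰) × 0.00039)
  delta = 0.01353 m
Convert: delta = 0.01353 m = 13.53 mm
Final answer: delta = 13.53 mm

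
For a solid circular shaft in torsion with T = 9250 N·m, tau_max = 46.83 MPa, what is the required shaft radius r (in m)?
Model: a solid circular shaft in torsion, so tau_max = (2·T) / (π·r^3).
Solve for r: r = ((2·T) / (π·tau_max))^(1/3).
Convert to SI units:
  tau_max = 46.83 MPa = 4.683 × 10⁷ Pa
Substitute:
  r = ((2 × 9250) / (π × (4.683 × 10⁷)))^(1/3)
  r = 0.0501 m
Final answer: r = 0.0501 m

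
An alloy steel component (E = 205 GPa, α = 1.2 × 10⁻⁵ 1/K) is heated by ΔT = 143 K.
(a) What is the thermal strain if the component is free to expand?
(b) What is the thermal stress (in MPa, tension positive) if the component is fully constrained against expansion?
(a) Free thermal strain ε_th = α·ΔT = (1.2 × 10⁻⁵) × 143 = 0.001716
(b) Fully constrained, the expansion is suppressed, so σ = -E·α·ΔT. Convert E = 205 GPa = 2.05 × 10¹¹ Pa.
  σ = -(2.05 × 10¹¹) × (1.2 × 10⁻⁵) × 143 = -3.518 × 10⁸ Pa = -351.8 MPa (compressive)
Final answer: (a) ε_th = 0.001716, (b) σ = -351.8 MPa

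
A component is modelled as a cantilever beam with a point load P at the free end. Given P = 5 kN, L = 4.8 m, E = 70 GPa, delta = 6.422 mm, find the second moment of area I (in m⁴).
Model: a cantilever beam with a point load P at the free end, so delta = (P·L^3) / (3·E·I).
Solve for I: I = (P·L^3) / (3·delta·E).
Convert to SI units:
  P = 5 kN = 5000 N
  E = 70 GPa = 7 × 10¹⁰ Pa
  delta = 6.422 mm = 0.006422 m
Substitute:
  I = (5000 × 4.8^3) / (3 × 0.006422 × (7 × 10¹⁰))
  I = 0.00041 m⁴
Final answer: I = 0.00041 m⁴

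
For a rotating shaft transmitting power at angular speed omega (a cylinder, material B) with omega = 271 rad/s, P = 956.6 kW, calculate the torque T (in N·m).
Model: a rotating shaft transmitting power at angular speed omega, so P = T·omega.
Solve for T: T = P / omega.
Convert to SI units:
  P = 956.6 kW = 956600 W
Substitute:
  T = 956600 / 271
  T = 3530 N·m
Final answer: T = 3530 N·m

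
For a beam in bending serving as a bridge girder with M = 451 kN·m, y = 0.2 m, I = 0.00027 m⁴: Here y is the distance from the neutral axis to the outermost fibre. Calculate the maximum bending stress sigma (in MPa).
Model: a beam in bending, so sigma = (M·y) / I.
Convert to SI units:
  M = 451 kN·m = 451000 N·m
Substitute:
  sigma = (451000 × 0.2) / 0.00027
  sigma = 3.341 × 10⁸ Pa
Convert: sigma = 3.341 × 10⁸ Pa = 334.1 MPa
Final answer: sigma = 334.1 MPa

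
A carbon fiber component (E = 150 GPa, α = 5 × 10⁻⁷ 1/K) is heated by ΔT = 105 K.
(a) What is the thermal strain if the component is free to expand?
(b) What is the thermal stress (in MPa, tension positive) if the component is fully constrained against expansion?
(a) Free thermal strain ε_th = α·ΔT = (5 × 10⁻⁷) × 105 = 5.25 × 10⁻⁵
(b) Fully constrained, the expansion is suppressed, so σ = -E·α·ΔT. Convert E = 150 GPa = 1.5 × 10¹¹ Pa.
  σ = -(1.5 × 10¹¹) × (5 × 10⁻⁷) × 105 = -7.875 × 10⁶ Pa = -7.875 MPa (compressive)
Final answer: (a) ε_th = 5.25 × 10⁻⁵, (b) σ = -7.875 MPa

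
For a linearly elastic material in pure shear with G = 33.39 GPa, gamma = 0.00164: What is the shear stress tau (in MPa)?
Model: a linearly elastic material in pure shear, so tau = G·gamma.
Convert to SI units:
  G = 33.39 GPa = 3.339 × 10¹⁰ Pa
Substitute:
  tau = (3.339 × 10¹⁰) × 0.00164
  tau = 5.476 × 10⁷ Pa
Convert: tau = 5.476 × 10⁷ Pa = 54.76 MPa
Final answer: tau = 54.76 MPa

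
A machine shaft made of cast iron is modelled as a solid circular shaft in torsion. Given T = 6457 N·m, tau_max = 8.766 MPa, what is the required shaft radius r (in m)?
Model: a solid circular shaft in torsion, so tau_max = (2·T) / (π·r^3).
Solve for r: r = ((2·T) / (π·tau_max))^(1/3).
Convert to SI units:
  tau_max = 8.766 MPa = 8.766 × 10⁶ Pa
Substitute:
  r = ((2 × 6457) / (π × (8.766 × 10⁶)))^(1/3)
  r = 0.07769 m
Final answer: r = 0.07769 m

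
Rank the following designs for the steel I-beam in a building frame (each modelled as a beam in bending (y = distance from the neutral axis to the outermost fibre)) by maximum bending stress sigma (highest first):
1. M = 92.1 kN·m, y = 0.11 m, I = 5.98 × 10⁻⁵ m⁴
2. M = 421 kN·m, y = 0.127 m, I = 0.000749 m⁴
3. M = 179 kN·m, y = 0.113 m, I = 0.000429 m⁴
Model: a beam in bending (y = distance from the neutral axis to the outermost fibre), so sigma = (M·y) / I (SI units).
  Case 1: sigma = (92100 × 0.11) / (5.98 × 10⁻⁵) = 1.694 × 10⁸ Pa = 169.4 MPa
  Case 2: sigma = (421000 × 0.127) / 0.000749 = 7.138 × 10⁷ Pa = 71.38 MPa
  Case 3: sigma = (179000 × 0.113) / 0.000429 = 4.715 × 10⁷ Pa = 47.15 MPa
Ordering: 169.4 MPa (case 1) > 71.38 MPa (case 2) > 47.15 MPa (case 3)
Final answer: 1, 2, 3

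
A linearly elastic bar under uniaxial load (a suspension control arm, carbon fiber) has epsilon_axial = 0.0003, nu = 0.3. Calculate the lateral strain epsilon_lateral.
Model: a linearly elastic bar under uniaxial load, so epsilon_lateral = -nu·epsilon_axial.
Substitute:
  epsilon_lateral = -(0.3 × 0.0003)
  epsilon_lateral = -9 × 10⁻⁵
Final answer: epsilon_lateral = -9 × 10⁻⁵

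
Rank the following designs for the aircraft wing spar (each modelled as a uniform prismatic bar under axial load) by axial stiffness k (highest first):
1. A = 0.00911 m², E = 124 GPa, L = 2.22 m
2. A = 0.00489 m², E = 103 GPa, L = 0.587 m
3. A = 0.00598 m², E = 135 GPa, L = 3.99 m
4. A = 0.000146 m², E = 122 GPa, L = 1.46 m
Model: a uniform prismatic bar under axial load, so k = (A·E) / L (SI units).
  Case 1: k = (0.00911 × (1.24 × 10¹¹)) / 2.22 = 5.088 × 10⁸ N/m = 508.8 MN/m
  Case 2: k = (0.00489 × (1.03 × 10¹¹)) / 0.587 = 8.58 × 10⁸ N/m = 858 MN/m
  Case 3: k = (0.00598 × (1.35 × 10¹¹)) / 3.99 = 2.023 × 10⁸ N/m = 202.3 MN/m
  Case 4: k = (0.000146 × (1.22 × 10¹¹)) / 1.46 = 1.22 × 10⁷ N/m = 12.2 MN/m
Ordering: 858 MN/m (case 2) > 508.8 MN/m (case 1) > 202.3 MN/m (case 3) > 12.2 MN/m (case 4)
Final answer: 2, 1, 3, 4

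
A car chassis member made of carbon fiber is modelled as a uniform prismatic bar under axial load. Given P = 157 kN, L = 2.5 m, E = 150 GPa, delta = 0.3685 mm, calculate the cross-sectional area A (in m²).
Model: a uniform prismatic bar under axial load, so delta = (P·L) / (A·E).
Solve for A: A = (P·L) / (delta·E).
Convert to SI units:
  P = 157 kN = 157000 N
  E = 150 GPa = 1.5 × 10¹¹ Pa
  delta = 0.3685 mm = 0.0003685 m
Substitute:
  A = (157000 × 2.5) / (0.0003685 × (1.5 × 10¹¹))
  A = 0.007101 m²
Final answer: A = 0.007101 m²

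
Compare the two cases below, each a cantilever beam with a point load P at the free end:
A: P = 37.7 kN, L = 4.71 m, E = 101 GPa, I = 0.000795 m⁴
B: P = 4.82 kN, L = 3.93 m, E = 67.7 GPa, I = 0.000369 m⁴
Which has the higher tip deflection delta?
Model: a cantilever beam with a point load P at the free end, so delta = (P·L^3) / (3·E·I) (SI units).
  A: delta = (37700 × 4.71^3) / (3 × (1.01 × 10¹¹) × 0.000795) = 0.01635 m = 16.35 mm
  B: delta = (4820 × 3.93^3) / (3 × (6.77 × 10¹⁰) × 0.000369) = 0.003904 m = 3.904 mm
16.35 mm > 3.904 mm, so A is larger.
Final answer: A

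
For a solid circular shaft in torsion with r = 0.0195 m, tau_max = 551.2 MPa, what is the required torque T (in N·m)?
Model: a solid circular shaft in torsion, so tau_max = (2·T) / (π·r^3).
Solve for T: T = (π·tau_max·r^3) / 2.
Convert to SI units:
  tau_max = 551.2 MPa = 5.512 × 10⁸ Pa
Substitute:
  T = (π × (5.512 × 10⁸) × 0.0195^3) / 2
  T = 6420 N·m
Final answer: T = 6420 N·m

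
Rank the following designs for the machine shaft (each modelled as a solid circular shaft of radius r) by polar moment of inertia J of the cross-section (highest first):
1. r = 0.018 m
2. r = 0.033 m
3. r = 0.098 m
Model: a solid circular shaft of radius r, so J = (π·r^4) / 2 (SI units).
  Case 1: J = (π × 0.018^4) / 2 = 1.649 × 10⁻⁷ m⁴
  Case 2: J = (π × 0.033^4) / 2 = 1.863 × 10⁻⁶ m⁴
  Case 3: J = (π × 0.098^4) / 2 = 0.0001449 m⁴
Ordering: 0.0001449 m⁴ (case 3) > 1.863 × 10⁻⁶ m⁴ (case 2) > 1.649 × 10⁻⁷ m⁴ (case 1)
Final answer: 3, 2, 1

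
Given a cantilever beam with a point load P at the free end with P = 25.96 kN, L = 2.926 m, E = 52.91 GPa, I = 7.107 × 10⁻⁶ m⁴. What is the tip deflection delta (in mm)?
Model: a cantilever beam with a point load P at the free end, so delta = (P·L^3) / (3·E·I).
Convert to SI units:
  P = 25.96 kN = 25960 N
  E = 52.91 GPa = 5.291 × 10¹⁰ Pa
Substitute:
  delta = (25960 × 2.926^3) / (3 × (5.291 × 10¹⁰) × (7.107 × 10⁻⁶))
  delta = 0.5765 m
Convert: delta = 0.5765 m = 576.5 mm
Final answer: delta = 576.5 mm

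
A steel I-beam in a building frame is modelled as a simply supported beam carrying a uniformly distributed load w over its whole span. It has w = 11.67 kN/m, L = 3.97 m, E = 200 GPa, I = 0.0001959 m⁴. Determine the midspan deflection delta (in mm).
Model: a simply supported beam carrying a uniformly distributed load w over its whole span, so delta = (5·w·L^4) / (384·E·I).
Convert to SI units:
  w = 11.67 kN/m = 11670 N/m
  E = 200 GPa = 2 × 10¹¹ Pa
Substitute:
  delta = (5 × 11670 × 3.97^4) / (384 × (2 × 10¹¹) × 0.0001959)
  delta = 0.0009634 m
Convert: delta = 0.0009634 m = 0.9634 mm
Final answer: delta = 0.9634 mm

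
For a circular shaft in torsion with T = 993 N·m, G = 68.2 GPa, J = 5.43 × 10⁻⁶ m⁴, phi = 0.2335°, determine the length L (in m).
Model: a circular shaft in torsion, so phi = (T·L) / (G·J).
Solve for L: L = (phi·G·J) / T.
Convert to SI units:
  G = 68.2 GPa = 6.82 × 10¹⁰ Pa
  phi = 0.2335° = 0.004075 rad
Substitute:
  L = (0.004075 × (6.82 × 10¹⁰) × (5.43 × 10⁻⁶)) / 993
  L = 1.52 m
Final answer: L = 1.52 m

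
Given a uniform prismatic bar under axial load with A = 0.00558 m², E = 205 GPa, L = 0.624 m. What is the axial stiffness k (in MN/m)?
Model: a uniform prismatic bar under axial load, so k = (A·E) / L.
Convert to SI units:
  E = 205 GPa = 2.05 × 10¹¹ Pa
Substitute:
  k = (0.00558 × (2.05 × 10¹¹)) / 0.624
  k = 1.833 × 10⁹ N/m
Convert: k = 1.833 × 10⁹ N/m = 1833 MN/m
Final answer: k = 1833 MN/m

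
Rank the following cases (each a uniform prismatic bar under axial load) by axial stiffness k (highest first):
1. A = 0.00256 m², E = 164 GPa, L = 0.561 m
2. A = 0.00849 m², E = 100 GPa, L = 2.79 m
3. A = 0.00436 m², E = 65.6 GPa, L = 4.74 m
Model: a uniform prismatic bar under axial load, so k = (A·E) / L (SI units).
  Case 1: k = (0.00256 × (1.64 × 10¹¹)) / 0.561 = 7.484 × 10⁸ N/m = 748.4 MN/m
  Case 2: k = (0.00849 × (1 × 10¹¹)) / 2.79 = 3.043 × 10⁸ N/m = 304.3 MN/m
  Case 3: k = (0.00436 × (6.56 × 10¹⁰)) / 4.74 = 6.034 × 10⁷ N/m = 60.34 MN/m
Ordering: 748.4 MN/m (case 1) > 304.3 MN/m (case 2) > 60.34 MN/m (case 3)
Final answer: 1, 2, 3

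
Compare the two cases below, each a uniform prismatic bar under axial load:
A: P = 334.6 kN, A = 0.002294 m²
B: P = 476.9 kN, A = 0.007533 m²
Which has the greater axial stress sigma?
Model: a uniform prismatic bar under axial load, so sigma = P / A (SI units).
  A: sigma = 334600 / 0.002294 = 1.459 × 10⁸ Pa = 145.9 MPa
  B: sigma = 476900 / 0.007533 = 6.331 × 10⁷ Pa = 63.31 MPa
145.9 MPa > 63.31 MPa, so A is larger.
Final answer: A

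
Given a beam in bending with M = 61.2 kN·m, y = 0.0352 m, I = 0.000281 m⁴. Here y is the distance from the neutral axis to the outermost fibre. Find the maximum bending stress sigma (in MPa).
Model: a beam in bending, so sigma = (M·y) / I.
Convert to SI units:
  M = 61.2 kN·m = 61200 N·m
Substitute:
  sigma = (61200 × 0.0352) / 0.000281
  sigma = 7.666 × 10⁶ Pa
Convert: sigma = 7.666 × 10⁶ Pa = 7.666 MPa
Final answer: sigma = 7.666 MPa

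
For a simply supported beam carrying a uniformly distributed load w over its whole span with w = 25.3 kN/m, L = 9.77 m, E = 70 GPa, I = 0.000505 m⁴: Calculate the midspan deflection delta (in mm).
Model: a simply supported beam carrying a uniformly distributed load w over its whole span, so delta = (5·w·L^4) / (384·E·I).
Convert to SI units:
  w = 25.3 kN/m = 25300 N/m
  E = 70 GPa = 7 × 10¹⁰ Pa
Substitute:
  delta = (5 × 25300 × 9.77^4) / (384 × (7 × 10¹⁰) × 0.000505)
  delta = 0.08491 m
Convert: delta = 0.08491 m = 84.91 mm
Final answer: delta = 84.91 mm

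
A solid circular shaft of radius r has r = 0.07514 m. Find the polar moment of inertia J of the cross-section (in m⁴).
Model: a solid circular shaft of radius r, so J = (π·r^4) / 2.
Substitute:
  J = (π × 0.07514^4) / 2
  J = 5.007 × 10⁻⁵ m⁴
Final answer: J = 5.007 × 10⁻⁵ m⁴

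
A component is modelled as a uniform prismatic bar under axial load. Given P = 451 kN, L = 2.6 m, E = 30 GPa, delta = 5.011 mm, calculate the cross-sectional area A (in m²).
Model: a uniform prismatic bar under axial load, so delta = (P·L) / (A·E).
Solve for A: A = (P·L) / (delta·E).
Convert to SI units:
  P = 451 kN = 451000 N
  E = 30 GPa = 3 × 10¹⁰ Pa
  delta = 5.011 mm = 0.005011 m
Substitute:
  A = (451000 × 2.6) / (0.005011 × (3 × 10¹⁰))
  A = 0.0078 m²
Final answer: A = 0.0078 m²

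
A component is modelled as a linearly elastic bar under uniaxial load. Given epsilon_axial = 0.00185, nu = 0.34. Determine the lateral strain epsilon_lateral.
Model: a linearly elastic bar under uniaxial load, so epsilon_lateral = -nu·epsilon_axial.
Substitute:
  epsilon_lateral = -(0.34 × 0.00185)
  epsilon_lateral = -0.000629
Final answer: epsilon_lateral = -0.000629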